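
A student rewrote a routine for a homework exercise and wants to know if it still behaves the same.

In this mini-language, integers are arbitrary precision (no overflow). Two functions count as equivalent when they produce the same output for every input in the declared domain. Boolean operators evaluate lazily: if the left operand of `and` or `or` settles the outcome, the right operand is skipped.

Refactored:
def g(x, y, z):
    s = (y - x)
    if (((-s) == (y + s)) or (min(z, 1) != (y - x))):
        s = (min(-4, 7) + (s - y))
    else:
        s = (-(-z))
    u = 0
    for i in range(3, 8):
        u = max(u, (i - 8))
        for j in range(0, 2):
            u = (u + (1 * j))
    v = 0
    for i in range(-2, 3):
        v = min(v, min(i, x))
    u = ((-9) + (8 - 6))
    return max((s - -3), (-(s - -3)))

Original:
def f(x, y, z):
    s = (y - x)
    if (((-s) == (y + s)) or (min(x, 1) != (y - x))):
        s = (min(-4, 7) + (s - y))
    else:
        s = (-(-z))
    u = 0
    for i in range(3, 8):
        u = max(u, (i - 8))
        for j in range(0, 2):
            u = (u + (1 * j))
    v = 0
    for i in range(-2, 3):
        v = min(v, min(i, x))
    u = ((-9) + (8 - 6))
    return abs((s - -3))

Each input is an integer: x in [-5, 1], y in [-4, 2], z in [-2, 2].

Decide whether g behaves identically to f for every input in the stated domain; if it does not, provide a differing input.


Run the pair on x=-5, y=-4, z=2.
f: s becomes 1; next (((-s) == (y + s)) or (min(x, 1) != (y - x))) evaluates to true; next s becomes 1; next u becomes 0; next at i=3:; next u becomes 0; next at j=0:; next u becomes 0; next at j=1:; next u becomes 1; next at i=4:; next u becomes 1; next at j=0:; next u becomes 1; next at j=1:; next u becomes 2; next at i=5:; next u becomes 2; next at j=0:; next u becomes 2; next at j=1:; next u becomes 3; next at i=6:; next u becomes 3; next at j=0:; next u becomes 3; next at j=1:; next u becomes 4; next at i=7:; next u becomes 4; next at j=0:; next u becomes 4; next at j=1:; next u becomes 5; next v becomes 0; next at i=-2:; next v becomes -5; next at i=-1:; next v becomes -5; next at i=0:; next v becomes -5; next at i=1:; next v becomes -5; next at i=2:; next v becomes -5; next u becomes -7; next final value 4
g: s becomes 1; next (((-s) == (y + s)) or (min(z, 1) != (y - x))) evaluates to false; next s becomes 2; next u becomes 0; next at i=3:; next u becomes 0; next at j=0:; next u becomes 0; next at j=1:; next u becomes 1; next at i=4:; next u becomes 1; next at j=0:; next u becomes 1; next at j=1:; next u becomes 2; next at i=5:; next u becomes 2; next at j=0:; next u becomes 2; next at j=1:; next u becomes 3; next at i=6:; next u becomes 3; next at j=0:; next u becomes 3; next at j=1:; next u becomes 4; next at i=7:; next u becomes 4; next at j=0:; next u becomes 4; next at j=1:; next u becomes 5; next v becomes 0; next at i=-2:; next v becomes -5; next at i=-1:; next v becomes -5; next at i=0:; next v becomes -5; next at i=1:; next v becomes -5; next at i=2:; next v becomes -5; next u becomes -7; next final value 5
4 against 5: the behavior changed.
verdict: not equivalent; witness: x=-5, y=-4, z=2


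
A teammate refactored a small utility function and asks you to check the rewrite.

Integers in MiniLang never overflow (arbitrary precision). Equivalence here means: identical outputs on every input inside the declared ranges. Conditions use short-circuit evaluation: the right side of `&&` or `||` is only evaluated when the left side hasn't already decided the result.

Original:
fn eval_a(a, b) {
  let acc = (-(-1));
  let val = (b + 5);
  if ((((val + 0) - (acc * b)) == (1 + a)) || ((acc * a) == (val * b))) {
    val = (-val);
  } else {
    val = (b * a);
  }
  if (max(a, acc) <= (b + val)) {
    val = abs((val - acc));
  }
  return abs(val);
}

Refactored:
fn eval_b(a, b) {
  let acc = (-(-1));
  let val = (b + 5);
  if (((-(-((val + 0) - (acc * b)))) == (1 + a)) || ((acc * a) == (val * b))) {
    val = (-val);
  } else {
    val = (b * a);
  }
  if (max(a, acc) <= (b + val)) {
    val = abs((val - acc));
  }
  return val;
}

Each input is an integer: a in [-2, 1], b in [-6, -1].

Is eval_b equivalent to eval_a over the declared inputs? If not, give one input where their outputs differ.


At a=1, b=-6: eval_a gives 6, eval_b gives -6.
verdict: not equivalent; witness: a=1, b=-6


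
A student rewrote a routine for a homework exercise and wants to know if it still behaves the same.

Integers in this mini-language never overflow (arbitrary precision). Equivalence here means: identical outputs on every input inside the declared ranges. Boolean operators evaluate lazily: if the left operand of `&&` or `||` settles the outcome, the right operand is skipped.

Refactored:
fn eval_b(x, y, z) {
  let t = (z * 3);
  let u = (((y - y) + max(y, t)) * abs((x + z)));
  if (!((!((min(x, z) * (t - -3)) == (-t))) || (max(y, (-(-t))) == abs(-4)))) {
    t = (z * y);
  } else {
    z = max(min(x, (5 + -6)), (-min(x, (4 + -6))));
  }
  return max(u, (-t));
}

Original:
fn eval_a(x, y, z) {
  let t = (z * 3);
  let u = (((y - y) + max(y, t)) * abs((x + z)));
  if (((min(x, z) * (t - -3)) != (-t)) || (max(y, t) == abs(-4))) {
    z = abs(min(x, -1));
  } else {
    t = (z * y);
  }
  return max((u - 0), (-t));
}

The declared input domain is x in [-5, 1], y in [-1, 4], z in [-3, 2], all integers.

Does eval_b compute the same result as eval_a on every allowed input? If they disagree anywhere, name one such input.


The suspicious-looking change has no observable effect anywhere in the declared ranges.
One worked example (x=-1, y=3, z=0) — eval_a: t := 0 | u := 3 | (((min(x, z) * (t - -3)) != (-t)) || (max(y, t) == abs(-4))): true | z := 1 | result 3; eval_b: t := 0 | u := 3 | (!((!((min(x, z) * (t - -3)) == (-t))) || (max(y, (-(-t))) == abs(-4)))): false | z := 2 | result 3; agreement on 3.
Checked all 252 inputs in the declared domain: the outputs agree on every one.
verdict: equivalent


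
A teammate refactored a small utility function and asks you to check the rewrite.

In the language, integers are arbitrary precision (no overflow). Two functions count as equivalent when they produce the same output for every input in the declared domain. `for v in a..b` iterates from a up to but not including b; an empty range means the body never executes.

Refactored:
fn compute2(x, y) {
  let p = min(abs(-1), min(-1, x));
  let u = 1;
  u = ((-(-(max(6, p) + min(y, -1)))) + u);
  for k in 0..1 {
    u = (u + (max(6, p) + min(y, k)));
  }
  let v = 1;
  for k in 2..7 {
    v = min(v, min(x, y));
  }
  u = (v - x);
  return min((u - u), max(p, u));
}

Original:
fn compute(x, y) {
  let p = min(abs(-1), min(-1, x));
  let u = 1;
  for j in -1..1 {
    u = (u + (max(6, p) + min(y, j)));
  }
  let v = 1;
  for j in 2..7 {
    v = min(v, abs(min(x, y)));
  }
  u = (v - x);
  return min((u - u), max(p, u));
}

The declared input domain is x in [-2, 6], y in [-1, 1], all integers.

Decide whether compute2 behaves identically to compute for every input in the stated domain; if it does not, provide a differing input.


There is a counterexample at x=0, y=-1: 0 on one side, -1 on the other.
compute: p=-1, then u=1, then (j=-1), then u=6, then (j=0), then u=11, then v=1, then (j=2), then v=1, then (j=3), then v=1, then (j=4), then v=1, then (j=5), then v=1, then (j=6), then v=1, then u=1, then returns 0
compute2: p=-1, then u=1, then u=6, then (k=0), then u=11, then v=1, then (k=2), then v=-1, then (k=3), then v=-1, then (k=4), then v=-1, then (k=5), then v=-1, then (k=6), then v=-1, then u=-1, then returns -1
verdict: not equivalent; witness: x=0, y=-1


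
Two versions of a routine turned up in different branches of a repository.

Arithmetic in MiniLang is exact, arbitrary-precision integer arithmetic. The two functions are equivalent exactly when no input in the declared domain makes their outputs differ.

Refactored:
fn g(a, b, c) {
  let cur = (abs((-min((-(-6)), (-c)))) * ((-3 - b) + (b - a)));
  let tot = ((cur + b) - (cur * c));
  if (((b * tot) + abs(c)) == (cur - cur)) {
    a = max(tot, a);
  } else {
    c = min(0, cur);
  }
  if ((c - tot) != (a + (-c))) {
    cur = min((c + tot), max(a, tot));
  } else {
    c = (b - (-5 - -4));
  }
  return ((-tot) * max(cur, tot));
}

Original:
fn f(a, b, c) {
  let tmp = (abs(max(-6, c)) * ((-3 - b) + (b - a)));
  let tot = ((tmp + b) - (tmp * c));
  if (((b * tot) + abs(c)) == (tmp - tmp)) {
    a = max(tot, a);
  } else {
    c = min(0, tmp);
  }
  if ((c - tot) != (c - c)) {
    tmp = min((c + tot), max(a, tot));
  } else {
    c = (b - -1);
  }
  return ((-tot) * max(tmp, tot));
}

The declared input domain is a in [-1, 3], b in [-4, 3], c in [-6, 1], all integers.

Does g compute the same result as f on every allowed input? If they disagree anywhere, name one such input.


At a=-1, b=-3, c=1: f gives -9, g gives -6.
verdict: not equivalent; witness: a=-1, b=-3, c=1


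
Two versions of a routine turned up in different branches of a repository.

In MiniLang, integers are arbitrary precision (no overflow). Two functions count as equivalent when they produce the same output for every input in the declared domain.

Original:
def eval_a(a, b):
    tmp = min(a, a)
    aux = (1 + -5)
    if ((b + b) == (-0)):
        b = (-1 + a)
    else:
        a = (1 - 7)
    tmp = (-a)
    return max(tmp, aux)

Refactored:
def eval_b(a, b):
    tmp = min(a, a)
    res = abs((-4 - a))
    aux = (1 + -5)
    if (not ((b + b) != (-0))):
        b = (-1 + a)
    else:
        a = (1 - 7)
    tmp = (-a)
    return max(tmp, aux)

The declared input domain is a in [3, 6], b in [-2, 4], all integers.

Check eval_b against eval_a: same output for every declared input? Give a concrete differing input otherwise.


Comparing the listings, the differences include: comparison usage differs; also constant usage differs; also arithmetic usage differs; also local variable names differ; also min/max/abs usage differs; also statement counts differ; also boolean connective usage differs.
Tracing a=6, b=1: eval_a: tmp=6, then aux=-4, then ((b + b) == (-0)) is false, then a=-6, then tmp=6, then returns 6 | eval_b: tmp=6, then res=10, then aux=-4, then (not ((b + b) != (-0))) is false, then a=-6, then tmp=6, then returns 6 — matching result 6.
Every one of the 28 inputs gives matching results.
verdict: equivalent


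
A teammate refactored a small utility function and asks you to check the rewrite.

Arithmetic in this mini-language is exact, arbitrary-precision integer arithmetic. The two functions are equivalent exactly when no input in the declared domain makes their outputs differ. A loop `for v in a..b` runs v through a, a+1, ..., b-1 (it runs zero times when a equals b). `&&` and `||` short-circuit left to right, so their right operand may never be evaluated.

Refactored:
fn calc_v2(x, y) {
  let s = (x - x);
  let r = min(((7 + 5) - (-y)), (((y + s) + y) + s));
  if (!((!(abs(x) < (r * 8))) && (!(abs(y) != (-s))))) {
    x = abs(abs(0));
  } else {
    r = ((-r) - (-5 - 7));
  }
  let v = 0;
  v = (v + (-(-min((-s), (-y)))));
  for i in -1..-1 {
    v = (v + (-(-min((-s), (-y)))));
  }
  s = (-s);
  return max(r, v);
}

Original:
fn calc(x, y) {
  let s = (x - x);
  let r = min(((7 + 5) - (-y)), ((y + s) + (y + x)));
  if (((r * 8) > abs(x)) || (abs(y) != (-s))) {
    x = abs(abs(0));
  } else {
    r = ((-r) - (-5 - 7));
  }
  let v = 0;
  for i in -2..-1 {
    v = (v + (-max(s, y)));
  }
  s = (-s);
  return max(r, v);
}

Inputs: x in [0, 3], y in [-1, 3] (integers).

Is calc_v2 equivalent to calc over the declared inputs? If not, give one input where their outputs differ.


Not equivalent: x=1, y=0 separates them (1 vs 12).
calc: s=0, then r=1, then (((r * 8) > abs(x)) || (abs(y) != (-s))) is true, then x=0, then v=0, then (i=-2), then v=0, then s=0, then returns 1
calc_v2: s=0, then r=0, then (!((!(abs(x) < (r * 8))) && (!(abs(y) != (-s))))) is false, then r=12, then v=0, then v=0, then the loop over i runs zero times, then s=0, then returns 12
verdict: not equivalent; witness: x=1, y=0


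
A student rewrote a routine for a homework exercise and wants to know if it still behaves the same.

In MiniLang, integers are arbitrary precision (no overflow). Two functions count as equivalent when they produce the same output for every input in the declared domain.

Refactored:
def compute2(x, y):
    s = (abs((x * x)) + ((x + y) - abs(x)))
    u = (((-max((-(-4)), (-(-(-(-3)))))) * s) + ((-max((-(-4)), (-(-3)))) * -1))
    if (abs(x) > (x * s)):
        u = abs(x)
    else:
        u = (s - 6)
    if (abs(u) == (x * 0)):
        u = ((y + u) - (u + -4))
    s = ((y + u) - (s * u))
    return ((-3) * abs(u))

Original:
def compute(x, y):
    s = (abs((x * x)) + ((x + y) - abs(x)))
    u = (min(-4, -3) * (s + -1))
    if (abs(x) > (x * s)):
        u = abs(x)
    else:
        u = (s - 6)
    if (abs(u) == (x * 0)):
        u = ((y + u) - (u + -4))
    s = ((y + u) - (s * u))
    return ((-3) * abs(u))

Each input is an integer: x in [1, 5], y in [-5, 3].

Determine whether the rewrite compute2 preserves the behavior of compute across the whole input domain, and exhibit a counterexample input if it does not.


Reading the diff, among the changes: min/max/abs usage differs, and constant usage differs, and arithmetic usage differs.
Tracing x=3, y=1: compute: s=10, then u=-36, then (abs(x) > (x * s)) is false, then u=4, then (abs(u) == (x * 0)) is false, then s=-35, then returns -12 | compute2: s=10, then u=-36, then (abs(x) > (x * s)) is false, then u=4, then (abs(u) == (x * 0)) is false, then s=-35, then returns -12 — matching result -12.
Sweeping the whole domain (45 inputs) finds no disagreement.
verdict: equivalent


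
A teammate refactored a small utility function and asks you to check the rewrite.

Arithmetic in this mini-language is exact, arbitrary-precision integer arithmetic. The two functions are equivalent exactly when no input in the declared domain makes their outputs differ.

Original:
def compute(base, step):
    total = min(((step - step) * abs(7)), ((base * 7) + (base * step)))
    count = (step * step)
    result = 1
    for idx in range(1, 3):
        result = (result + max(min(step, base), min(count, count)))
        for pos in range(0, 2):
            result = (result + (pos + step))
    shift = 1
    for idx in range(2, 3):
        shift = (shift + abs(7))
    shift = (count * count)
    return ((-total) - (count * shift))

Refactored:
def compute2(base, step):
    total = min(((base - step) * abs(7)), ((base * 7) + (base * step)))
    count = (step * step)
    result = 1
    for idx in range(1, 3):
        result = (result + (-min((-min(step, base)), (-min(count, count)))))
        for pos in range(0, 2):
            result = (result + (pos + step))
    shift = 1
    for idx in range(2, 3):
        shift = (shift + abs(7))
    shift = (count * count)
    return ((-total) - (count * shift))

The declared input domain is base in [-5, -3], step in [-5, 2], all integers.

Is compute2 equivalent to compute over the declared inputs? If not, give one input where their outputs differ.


Not equivalent: base=-5, step=1 separates them (39 vs 41).
compute: total becomes -40; next count becomes 1; next result becomes 1; next at idx=1:; next result becomes 2; next at pos=0:; next result becomes 3; next at pos=1:; next result becomes 5; next at idx=2:; next result becomes 6; next at pos=0:; next result becomes 7; next at pos=1:; next result becomes 9; next shift becomes 1; next at idx=2:; next shift becomes 8; next shift becomes 1; next final value 39
compute2: total becomes -42; next count becomes 1; next result becomes 1; next at idx=1:; next result becomes 2; next at pos=0:; next result becomes 3; next at pos=1:; next result becomes 5; next at idx=2:; next result becomes 6; next at pos=0:; next result becomes 7; next at pos=1:; next result becomes 9; next shift becomes 1; next at idx=2:; next shift becomes 8; next shift becomes 1; next final value 41
verdict: not equivalent; witness: base=-5, step=1


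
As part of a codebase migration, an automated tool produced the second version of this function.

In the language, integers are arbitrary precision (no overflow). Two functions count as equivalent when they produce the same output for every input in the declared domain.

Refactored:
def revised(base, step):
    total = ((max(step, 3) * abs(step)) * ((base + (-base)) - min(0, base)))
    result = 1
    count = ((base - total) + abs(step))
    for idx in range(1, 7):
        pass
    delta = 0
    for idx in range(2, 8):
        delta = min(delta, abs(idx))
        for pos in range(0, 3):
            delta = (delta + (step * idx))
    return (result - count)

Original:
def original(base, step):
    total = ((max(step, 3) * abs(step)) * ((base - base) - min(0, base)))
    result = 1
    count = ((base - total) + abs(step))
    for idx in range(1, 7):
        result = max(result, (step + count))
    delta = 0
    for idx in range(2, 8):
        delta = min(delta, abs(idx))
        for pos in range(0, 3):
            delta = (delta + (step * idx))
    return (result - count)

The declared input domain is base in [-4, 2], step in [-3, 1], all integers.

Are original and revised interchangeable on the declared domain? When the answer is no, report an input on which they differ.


There is a counterexample at base=0, step=1: 1 on one side, 0 on the other.
original: total=0, then result=1, then count=1, then (idx=1), then result=2, then (idx=2), then result=2, then (idx=3), then result=2, then (idx=4), then result=2, then (idx=5), then result=2, then (idx=6), then result=2, then delta=0, then (idx=2), then delta=0, then (pos=0), then delta=2, then (pos=1), then delta=4, then (pos=2), then delta=6, then (idx=3), then delta=3, then (pos=0), then delta=6, then (pos=1), then delta=9, then (pos=2), then delta=12, then (idx=4), then delta=4, then (pos=0), then delta=8, then (pos=1), then delta=12, then (pos=2), then delta=16, then (idx=5), then delta=5, then (pos=0), then delta=10, then (pos=1), then delta=15, then (pos=2), then delta=20, then (idx=6), then delta=6, then (pos=0), then delta=12, then (pos=1), then delta=18, then (pos=2), then delta=24, then (idx=7), then delta=7, then (pos=0), then delta=14, then (pos=1), then delta=21, then (pos=2), then delta=28, then returns 1
revised: total=0, then result=1, then count=1, then (idx=1), then (idx=2), then (idx=3), then (idx=4), then (idx=5), then (idx=6), then delta=0, then (idx=2), then delta=0, then (pos=0), then delta=2, then (pos=1), then delta=4, then (pos=2), then delta=6, then (idx=3), then delta=3, then (pos=0), then delta=6, then (pos=1), then delta=9, then (pos=2), then delta=12, then (idx=4), then delta=4, then (pos=0), then delta=8, then (pos=1), then delta=12, then (pos=2), then delta=16, then (idx=5), then delta=5, then (pos=0), then delta=10, then (pos=1), then delta=15, then (pos=2), then delta=20, then (idx=6), then delta=6, then (pos=0), then delta=12, then (pos=1), then delta=18, then (pos=2), then delta=24, then (idx=7), then delta=7, then (pos=0), then delta=14, then (pos=1), then delta=21, then (pos=2), then delta=28, then returns 0
verdict: not equivalent; witness: base=0, step=1


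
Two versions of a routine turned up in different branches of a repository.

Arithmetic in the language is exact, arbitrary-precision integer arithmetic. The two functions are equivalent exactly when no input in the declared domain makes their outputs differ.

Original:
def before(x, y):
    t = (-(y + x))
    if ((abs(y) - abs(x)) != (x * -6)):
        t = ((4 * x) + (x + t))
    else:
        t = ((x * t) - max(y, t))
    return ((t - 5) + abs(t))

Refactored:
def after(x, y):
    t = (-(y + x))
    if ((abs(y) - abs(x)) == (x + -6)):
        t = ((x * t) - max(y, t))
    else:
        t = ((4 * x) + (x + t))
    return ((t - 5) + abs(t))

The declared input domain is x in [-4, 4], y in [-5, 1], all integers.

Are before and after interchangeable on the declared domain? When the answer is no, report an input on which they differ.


The rewrite breaks on x=3, y=0, where the results are 19 and -5.
before: t becomes -3; next ((abs(y) - abs(x)) != (x * -6)) evaluates to true; next t becomes 12; next final value 19
after: t becomes -3; next ((abs(y) - abs(x)) == (x + -6)) evaluates to true; next t becomes -9; next final value -5
verdict: not equivalent; witness: x=3, y=0


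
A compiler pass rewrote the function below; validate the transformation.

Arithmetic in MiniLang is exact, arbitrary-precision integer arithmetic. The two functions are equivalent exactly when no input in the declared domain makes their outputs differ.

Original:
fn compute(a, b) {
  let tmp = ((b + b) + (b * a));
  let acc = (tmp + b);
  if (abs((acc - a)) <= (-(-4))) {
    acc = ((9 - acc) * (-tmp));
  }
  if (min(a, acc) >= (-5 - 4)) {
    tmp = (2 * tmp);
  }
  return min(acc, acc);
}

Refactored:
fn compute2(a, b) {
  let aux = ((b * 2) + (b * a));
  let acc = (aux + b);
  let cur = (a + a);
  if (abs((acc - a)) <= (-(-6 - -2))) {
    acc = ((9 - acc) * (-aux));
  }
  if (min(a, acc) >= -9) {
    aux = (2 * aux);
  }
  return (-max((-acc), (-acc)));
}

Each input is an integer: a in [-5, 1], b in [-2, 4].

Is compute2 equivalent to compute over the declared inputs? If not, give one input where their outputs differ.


Equivalent — the differences include arithmetic usage differs, constant usage differs, min/max/abs usage differs, local variable names differ, statement counts differ, yet no declared input distinguishes the two.
One worked example (a=-5, b=-2) — compute: tmp = 6; acc = 4; (abs((acc - a)) <= (-(-4))) -> false; (min(a, acc) >= (-5 - 4)) -> true; tmp = 12; return 4; compute2: aux = 6; acc = 4; cur = -10; (abs((acc - a)) <= (-(-6 - -2))) -> false; (min(a, acc) >= -9) -> true; aux = 12; return 4; agreement on 4.
Across all 49 domain points the two functions coincide.
verdict: equivalent


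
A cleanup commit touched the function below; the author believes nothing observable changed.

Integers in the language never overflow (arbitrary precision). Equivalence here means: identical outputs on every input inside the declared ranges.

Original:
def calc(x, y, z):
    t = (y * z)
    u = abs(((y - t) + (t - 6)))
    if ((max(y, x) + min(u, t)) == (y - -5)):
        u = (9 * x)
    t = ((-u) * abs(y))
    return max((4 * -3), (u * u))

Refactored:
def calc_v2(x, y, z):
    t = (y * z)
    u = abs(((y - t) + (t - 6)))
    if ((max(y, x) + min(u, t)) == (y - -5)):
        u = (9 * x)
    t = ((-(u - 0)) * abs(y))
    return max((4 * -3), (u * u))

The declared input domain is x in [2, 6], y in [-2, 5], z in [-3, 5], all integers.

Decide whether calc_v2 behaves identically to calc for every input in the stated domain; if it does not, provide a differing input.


Although arithmetic usage differs; also constant usage differs, 360/360 inputs agree.
verdict: equivalent


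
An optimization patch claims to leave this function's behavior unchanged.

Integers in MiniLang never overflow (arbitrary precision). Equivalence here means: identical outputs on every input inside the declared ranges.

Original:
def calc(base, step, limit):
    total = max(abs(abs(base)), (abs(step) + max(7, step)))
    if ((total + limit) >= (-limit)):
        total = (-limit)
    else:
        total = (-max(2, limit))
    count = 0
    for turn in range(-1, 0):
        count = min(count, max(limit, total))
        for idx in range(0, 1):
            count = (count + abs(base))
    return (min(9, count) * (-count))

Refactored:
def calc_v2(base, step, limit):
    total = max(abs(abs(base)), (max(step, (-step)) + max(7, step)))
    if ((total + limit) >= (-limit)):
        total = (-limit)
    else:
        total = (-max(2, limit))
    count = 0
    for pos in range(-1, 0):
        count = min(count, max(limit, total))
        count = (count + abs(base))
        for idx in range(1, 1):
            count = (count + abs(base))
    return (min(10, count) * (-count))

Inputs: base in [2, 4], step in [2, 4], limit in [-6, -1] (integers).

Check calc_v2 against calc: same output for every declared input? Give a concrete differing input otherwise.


Equivalent. Although `9` became `10`, no input in the stated domain can expose it.
Checked all 54 inputs in the declared domain: the outputs agree on every one.
Tracing base=3, step=4, limit=-4: calc: total=11, then ((total + limit) >= (-limit)) is true, then total=4, then count=0, then (turn=-1), then count=0, then (idx=0), then count=3, then returns -9 | calc_v2: total=11, then ((total + limit) >= (-limit)) is true, then total=4, then count=0, then (pos=-1), then count=0, then count=3, then the loop over idx runs zero times, then returns -9 — matching result -9.
verdict: equivalent


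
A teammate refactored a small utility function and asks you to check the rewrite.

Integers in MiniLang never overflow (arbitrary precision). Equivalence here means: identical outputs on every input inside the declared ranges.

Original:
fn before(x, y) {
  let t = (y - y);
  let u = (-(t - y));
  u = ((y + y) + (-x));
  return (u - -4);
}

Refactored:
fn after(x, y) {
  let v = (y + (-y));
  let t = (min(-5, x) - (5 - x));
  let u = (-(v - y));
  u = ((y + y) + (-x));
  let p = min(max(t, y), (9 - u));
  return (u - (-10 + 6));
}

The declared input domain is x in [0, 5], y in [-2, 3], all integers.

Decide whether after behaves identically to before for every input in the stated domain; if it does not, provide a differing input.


This is a faithful refactor — statement counts differ, constant usage differs, local variable names differ, arithmetic usage differs, min/max/abs usage differs, but the computed results match everywhere.
As a probe, take x=2, y=3: before runs t = 0; u = 3; u = 4; return 8; after runs v = 0; t = -8; u = 3; u = 4; p = 3; return 8; both end at 8.
Across all 36 domain points the two functions coincide.
verdict: equivalent


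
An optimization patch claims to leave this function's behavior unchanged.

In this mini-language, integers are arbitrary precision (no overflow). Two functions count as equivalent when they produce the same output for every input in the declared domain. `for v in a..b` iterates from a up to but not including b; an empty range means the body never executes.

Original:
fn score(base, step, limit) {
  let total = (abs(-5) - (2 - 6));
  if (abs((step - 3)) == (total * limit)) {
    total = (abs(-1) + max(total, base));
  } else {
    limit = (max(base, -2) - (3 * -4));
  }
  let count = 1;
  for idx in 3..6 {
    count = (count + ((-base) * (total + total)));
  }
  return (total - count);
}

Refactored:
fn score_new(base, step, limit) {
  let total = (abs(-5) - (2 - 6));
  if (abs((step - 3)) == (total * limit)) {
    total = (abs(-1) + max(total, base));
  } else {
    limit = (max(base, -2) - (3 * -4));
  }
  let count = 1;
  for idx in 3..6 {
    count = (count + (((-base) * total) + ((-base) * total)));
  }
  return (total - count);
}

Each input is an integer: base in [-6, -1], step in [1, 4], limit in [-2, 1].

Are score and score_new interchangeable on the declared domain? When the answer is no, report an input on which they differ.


Differences: arithmetic usage differs — yet all 96 inputs agree.
verdict: equivalent


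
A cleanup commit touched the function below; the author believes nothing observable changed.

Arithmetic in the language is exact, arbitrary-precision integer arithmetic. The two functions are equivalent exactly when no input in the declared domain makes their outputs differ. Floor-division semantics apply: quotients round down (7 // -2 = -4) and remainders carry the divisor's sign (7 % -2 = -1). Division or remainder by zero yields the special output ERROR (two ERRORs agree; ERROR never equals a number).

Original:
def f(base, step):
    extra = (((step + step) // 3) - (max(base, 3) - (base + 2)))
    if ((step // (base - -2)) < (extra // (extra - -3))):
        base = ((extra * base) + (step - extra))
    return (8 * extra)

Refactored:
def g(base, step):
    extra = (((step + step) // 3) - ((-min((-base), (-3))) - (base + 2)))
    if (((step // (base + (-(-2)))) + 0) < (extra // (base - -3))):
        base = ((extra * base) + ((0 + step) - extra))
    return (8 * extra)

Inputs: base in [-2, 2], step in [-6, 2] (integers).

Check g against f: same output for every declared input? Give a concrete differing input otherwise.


Take base=-1, step=-1.
f: extra := -3 | divide-by-zero, output ERROR
g: extra := -3 | (((step // (base + (-(-2)))) + 0) < (extra // (base - -3))): false | result -24
ERROR against -24: the behavior changed.
verdict: not equivalent; witness: base=-1, step=-1


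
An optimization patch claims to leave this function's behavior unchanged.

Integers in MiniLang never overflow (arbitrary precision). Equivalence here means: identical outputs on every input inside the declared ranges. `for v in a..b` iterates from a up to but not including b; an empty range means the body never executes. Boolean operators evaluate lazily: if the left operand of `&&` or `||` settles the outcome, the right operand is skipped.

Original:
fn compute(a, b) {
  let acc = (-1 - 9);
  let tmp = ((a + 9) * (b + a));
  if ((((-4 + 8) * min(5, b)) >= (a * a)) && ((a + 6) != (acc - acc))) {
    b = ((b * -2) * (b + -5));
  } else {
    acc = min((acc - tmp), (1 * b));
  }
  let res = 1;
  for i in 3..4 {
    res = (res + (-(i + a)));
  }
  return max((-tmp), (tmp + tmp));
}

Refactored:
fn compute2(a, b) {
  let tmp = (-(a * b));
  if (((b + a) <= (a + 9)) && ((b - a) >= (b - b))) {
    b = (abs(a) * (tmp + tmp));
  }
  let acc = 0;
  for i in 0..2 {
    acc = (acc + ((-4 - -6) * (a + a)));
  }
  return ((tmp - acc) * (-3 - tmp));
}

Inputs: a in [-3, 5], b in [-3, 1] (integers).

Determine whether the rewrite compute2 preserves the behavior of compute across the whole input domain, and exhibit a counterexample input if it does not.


There is a counterexample at a=-3, b=-3: 36 on one side, 90 on the other.
compute: acc becomes -10; next tmp becomes -36; next ((((-4 + 8) * min(5, b)) >= (a * a)) && ((a + 6) != (acc - acc))) evaluates to false; next acc becomes -3; next res becomes 1; next at i=3:; next res becomes 1; next final value 36
compute2: tmp becomes -9; next (((b + a) <= (a + 9)) && ((b - a) >= (b - b))) evaluates to true; next b becomes -54; next acc becomes 0; next at i=0:; next acc becomes -12; next at i=1:; next acc becomes -24; next final value 90
verdict: not equivalent; witness: a=-3, b=-3


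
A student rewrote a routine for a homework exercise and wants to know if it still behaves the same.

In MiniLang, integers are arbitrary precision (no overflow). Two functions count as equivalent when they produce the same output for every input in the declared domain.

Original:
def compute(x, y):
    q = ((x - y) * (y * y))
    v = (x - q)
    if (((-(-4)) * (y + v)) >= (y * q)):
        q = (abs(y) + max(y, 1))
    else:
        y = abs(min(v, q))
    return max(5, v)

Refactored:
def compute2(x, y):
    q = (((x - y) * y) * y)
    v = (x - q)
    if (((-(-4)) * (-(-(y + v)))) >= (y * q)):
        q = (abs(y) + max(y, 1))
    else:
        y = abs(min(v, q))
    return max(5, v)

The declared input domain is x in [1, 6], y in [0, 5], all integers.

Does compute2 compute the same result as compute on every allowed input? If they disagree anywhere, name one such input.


Reading the diff, among the changes: same computation, different form.
Spot check at x=5, y=0 — compute: q = 0; v = 5; (((-(-4)) * (y + v)) >= (y * q)) -> true; q = 1; return 5. compute2: q = 0; v = 5; (((-(-4)) * (-(-(y + v)))) >= (y * q)) -> true; q = 1; return 5. Both give 5.
Sweeping the whole domain (36 inputs) finds no disagreement.
verdict: equivalent


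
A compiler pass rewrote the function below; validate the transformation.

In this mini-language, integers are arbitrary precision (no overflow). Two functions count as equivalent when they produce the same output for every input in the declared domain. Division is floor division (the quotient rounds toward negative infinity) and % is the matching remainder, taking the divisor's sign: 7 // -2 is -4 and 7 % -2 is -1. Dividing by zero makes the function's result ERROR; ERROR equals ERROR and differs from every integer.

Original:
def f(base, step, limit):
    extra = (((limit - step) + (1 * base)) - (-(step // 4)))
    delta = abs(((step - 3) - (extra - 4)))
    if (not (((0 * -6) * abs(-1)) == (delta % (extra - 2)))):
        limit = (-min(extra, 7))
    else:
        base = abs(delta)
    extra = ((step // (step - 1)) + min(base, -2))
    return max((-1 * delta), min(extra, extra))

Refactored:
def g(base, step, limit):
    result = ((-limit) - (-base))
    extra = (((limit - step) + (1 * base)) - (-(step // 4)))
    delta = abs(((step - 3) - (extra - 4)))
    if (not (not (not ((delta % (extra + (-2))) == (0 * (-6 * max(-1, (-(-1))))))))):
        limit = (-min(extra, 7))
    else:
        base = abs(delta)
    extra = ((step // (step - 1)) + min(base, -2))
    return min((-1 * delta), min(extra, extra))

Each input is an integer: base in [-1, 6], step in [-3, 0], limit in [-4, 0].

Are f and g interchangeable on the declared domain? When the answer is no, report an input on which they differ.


The rewrite breaks on base=-1, step=-3, limit=-4, where the results are -1 and -2.
f: extra = -3; delta = 1; (not (((0 * -6) * abs(-1)) == (delta % (extra - 2)))) -> true; limit = 3; extra = -2; return -1
g: result = 3; extra = -3; delta = 1; (not (not (not ((delta % (extra + (-2))) == (0 * (-6 * max(-1, (-(-1))))))))) -> true; limit = 3; extra = -2; return -2
verdict: not equivalent; witness: base=-1, step=-3, limit=-4


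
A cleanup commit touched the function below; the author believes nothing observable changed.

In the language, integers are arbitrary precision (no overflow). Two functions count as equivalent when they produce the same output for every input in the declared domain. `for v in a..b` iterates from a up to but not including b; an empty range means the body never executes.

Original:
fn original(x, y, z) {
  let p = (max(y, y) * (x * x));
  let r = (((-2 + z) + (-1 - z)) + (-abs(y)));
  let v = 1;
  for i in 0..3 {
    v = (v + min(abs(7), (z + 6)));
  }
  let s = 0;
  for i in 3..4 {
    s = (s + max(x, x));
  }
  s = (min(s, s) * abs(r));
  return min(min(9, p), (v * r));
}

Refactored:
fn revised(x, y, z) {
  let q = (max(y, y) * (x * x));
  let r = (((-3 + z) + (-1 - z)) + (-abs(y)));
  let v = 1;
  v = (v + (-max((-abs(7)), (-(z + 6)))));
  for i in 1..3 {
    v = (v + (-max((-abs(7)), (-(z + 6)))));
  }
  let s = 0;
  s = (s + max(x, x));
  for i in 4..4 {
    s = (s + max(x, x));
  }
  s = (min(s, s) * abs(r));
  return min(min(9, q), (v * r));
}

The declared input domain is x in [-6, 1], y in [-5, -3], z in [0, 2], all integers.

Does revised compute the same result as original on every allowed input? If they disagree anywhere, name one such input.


These are not equivalent — on x=-6, y=-5, z=1 the outputs split (-180 vs -198).
original: p becomes -180; next r becomes -8; next v becomes 1; next at i=0:; next v becomes 8; next at i=1:; next v becomes 15; next at i=2:; next v becomes 22; next s becomes 0; next at i=3:; next s becomes -6; next s becomes -48; next final value -180
revised: q becomes -180; next r becomes -9; next v becomes 1; next v becomes 8; next at i=1:; next v becomes 15; next at i=2:; next v becomes 22; next s becomes 0; next s becomes -6; next i never enters its loop body; next s becomes -54; next final value -198
verdict: not equivalent; witness: x=-6, y=-5, z=1


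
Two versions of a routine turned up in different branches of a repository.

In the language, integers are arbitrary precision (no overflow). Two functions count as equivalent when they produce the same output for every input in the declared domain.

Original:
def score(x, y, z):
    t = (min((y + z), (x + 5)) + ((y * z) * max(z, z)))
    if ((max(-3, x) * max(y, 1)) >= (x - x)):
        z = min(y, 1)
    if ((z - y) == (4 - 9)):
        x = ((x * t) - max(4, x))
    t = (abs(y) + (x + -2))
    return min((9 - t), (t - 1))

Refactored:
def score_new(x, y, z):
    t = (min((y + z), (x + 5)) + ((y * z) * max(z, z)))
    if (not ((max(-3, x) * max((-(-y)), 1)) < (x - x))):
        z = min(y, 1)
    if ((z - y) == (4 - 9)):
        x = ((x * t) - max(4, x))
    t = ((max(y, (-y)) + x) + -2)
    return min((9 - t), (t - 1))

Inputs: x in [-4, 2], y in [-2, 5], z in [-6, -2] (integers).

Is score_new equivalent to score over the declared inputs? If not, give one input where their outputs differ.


Differences: boolean connective usage differs; also comparison usage differs; also min/max/abs usage differs — yet all 280 inputs agree.
verdict: equivalent


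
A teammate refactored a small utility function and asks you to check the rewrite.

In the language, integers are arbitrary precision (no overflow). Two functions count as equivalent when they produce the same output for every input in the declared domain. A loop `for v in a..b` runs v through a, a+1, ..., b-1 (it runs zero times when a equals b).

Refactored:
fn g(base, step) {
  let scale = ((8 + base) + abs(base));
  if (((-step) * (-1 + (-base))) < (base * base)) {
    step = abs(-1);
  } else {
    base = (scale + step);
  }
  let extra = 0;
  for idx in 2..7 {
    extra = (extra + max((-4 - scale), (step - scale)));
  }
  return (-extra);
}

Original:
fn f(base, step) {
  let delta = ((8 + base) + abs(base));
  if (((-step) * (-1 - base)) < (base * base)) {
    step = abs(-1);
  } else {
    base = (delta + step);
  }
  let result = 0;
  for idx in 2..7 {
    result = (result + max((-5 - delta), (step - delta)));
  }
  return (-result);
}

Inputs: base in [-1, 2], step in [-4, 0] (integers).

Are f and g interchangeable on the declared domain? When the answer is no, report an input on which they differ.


Equivalent. The one real change (`-5` became `-4`) has no effect anywhere in the declared ranges.
Checked all 20 inputs in the declared domain: the outputs agree on every one.
One worked example (base=2, step=-4) — f: delta = 12; (((-step) * (-1 - base)) < (base * base)) -> true; step = 1; result = 0; [idx=2]; result = -11; [idx=3]; result = -22; [idx=4]; result = -33; [idx=5]; result = -44; [idx=6]; result = -55; return 55; g: scale = 12; (((-step) * (-1 + (-base))) < (base * base)) -> true; step = 1; extra = 0; [idx=2]; extra = -11; [idx=3]; extra = -22; [idx=4]; extra = -33; [idx=5]; extra = -44; [idx=6]; extra = -55; return 55; agreement on 55.
verdict: equivalent


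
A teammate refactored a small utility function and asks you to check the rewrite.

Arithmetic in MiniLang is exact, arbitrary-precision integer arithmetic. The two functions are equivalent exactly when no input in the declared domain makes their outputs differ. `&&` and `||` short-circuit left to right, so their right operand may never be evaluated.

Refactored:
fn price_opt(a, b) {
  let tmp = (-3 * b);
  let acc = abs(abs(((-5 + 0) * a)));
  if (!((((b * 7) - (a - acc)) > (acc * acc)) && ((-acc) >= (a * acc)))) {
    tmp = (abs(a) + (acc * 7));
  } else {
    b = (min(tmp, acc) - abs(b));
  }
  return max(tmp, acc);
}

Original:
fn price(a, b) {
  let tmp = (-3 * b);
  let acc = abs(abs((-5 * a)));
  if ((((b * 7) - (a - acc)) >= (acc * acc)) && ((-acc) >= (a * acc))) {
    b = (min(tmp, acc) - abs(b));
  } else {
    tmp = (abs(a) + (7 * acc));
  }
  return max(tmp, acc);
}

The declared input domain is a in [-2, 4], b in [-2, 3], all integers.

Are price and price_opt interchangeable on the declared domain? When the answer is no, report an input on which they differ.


Equivalent. The edit looks behavioral (`(((b * 7) - (a - acc)) >= (acc * acc))` became `(((b * 7) - (a - acc)) > (acc * acc))`), but over these ranges it never changes the outcome.
Sweeping the whole domain (42 inputs) finds no disagreement.
Tracing a=4, b=1: price: tmp := -3 | acc := 20 | ((((b * 7) - (a - acc)) >= (acc * acc)) && ((-acc) >= (a * acc))): false | tmp := 144 | result 144 | price_opt: tmp := -3 | acc := 20 | (!((((b * 7) - (a - acc)) > (acc * acc)) && ((-acc) >= (a * acc)))): true | tmp := 144 | result 144 — matching result 144.
verdict: equivalent


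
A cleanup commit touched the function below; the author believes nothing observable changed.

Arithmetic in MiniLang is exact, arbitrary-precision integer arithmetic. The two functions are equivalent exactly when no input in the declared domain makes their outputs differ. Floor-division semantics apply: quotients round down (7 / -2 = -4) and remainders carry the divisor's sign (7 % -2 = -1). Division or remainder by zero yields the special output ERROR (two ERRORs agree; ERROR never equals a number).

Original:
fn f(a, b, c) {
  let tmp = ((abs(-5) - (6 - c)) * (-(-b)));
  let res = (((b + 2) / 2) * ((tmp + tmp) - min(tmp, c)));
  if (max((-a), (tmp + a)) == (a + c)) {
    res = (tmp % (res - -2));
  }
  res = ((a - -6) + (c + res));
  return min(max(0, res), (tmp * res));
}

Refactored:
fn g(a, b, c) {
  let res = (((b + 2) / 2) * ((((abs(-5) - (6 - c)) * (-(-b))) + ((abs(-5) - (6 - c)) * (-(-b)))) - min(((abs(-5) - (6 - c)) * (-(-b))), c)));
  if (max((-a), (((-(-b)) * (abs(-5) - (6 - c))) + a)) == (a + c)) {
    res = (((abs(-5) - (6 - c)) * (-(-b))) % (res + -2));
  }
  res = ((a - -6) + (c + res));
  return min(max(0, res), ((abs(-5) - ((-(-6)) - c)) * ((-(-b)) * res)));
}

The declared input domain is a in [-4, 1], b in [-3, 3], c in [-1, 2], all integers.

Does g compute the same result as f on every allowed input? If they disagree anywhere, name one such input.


These are not equivalent — on a=-1, b=-3, c=2 the outputs split (-27 vs -21).
f: tmp=-3, then res=3, then (max((-a), (tmp + a)) == (a + c)) is true, then res=2, then res=9, then returns -27
g: res=3, then (max((-a), (((-(-b)) * (abs(-5) - (6 - c))) + a)) == (a + c)) is true, then res=0, then res=7, then returns -21
verdict: not equivalent; witness: a=-1, b=-3, c=2
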